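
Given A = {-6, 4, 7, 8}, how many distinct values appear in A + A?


A + A = {a + a' : a, a' ∈ A}; |A| = 4.
General bounds: 2|A| - 1 ≤ |A + A| ≤ |A|(|A|+1)/2, i.e. 7 ≤ |A + A| ≤ 10.
Lower bound 2|A|-1 is attained iff A is an arithmetic progression.
Enumerate sums a + a' for a ≤ a' (symmetric, so this suffices):
a = -6: -6+-6=-12, -6+4=-2, -6+7=1, -6+8=2
a = 4: 4+4=8, 4+7=11, 4+8=12
a = 7: 7+7=14, 7+8=15
a = 8: 8+8=16
Distinct sums: {-12, -2, 1, 2, 8, 11, 12, 14, 15, 16}
|A + A| = 10

|A + A| = 10


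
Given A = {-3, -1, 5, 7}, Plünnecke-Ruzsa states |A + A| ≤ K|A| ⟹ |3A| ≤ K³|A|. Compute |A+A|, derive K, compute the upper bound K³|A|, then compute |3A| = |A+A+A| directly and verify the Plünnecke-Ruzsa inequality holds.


|A| = 4.
Step 1: Compute A + A by enumerating all 16 pairs.
A + A = {-6, -4, -2, 2, 4, 6, 10, 12, 14}, so |A + A| = 9.
Step 2: Doubling constant K = |A + A|/|A| = 9/4 = 9/4 ≈ 2.2500.
Step 3: Plünnecke-Ruzsa gives |3A| ≤ K³·|A| = (2.2500)³ · 4 ≈ 45.5625.
Step 4: Compute 3A = A + A + A directly by enumerating all triples (a,b,c) ∈ A³; |3A| = 16.
Step 5: Check 16 ≤ 45.5625? Yes ✓.

K = 9/4, Plünnecke-Ruzsa bound K³|A| ≈ 45.5625, |3A| = 16, inequality holds.


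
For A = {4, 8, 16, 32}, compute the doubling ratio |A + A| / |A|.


|A| = 4.
Compute A + A by enumerating all 16 pairs.
A + A = {8, 12, 16, 20, 24, 32, 36, 40, 48, 64}, so |A + A| = 10.
K = |A + A| / |A| = 10/4 = 5/2 ≈ 2.5000.
Reference: AP of size 4 gives K = 7/4 ≈ 1.7500; a fully generic set of size 4 gives K ≈ 2.5000.

|A| = 4, |A + A| = 10, K = 10/4 = 5/2.


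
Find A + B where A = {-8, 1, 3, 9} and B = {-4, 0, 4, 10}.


A + B = {a + b : a ∈ A, b ∈ B}.
Enumerate all |A|·|B| = 4·4 = 16 pairs (a, b) and collect distinct sums.
a = -8: -8+-4=-12, -8+0=-8, -8+4=-4, -8+10=2
a = 1: 1+-4=-3, 1+0=1, 1+4=5, 1+10=11
a = 3: 3+-4=-1, 3+0=3, 3+4=7, 3+10=13
a = 9: 9+-4=5, 9+0=9, 9+4=13, 9+10=19
Collecting distinct sums: A + B = {-12, -8, -4, -3, -1, 1, 2, 3, 5, 7, 9, 11, 13, 19}
|A + B| = 14

A + B = {-12, -8, -4, -3, -1, 1, 2, 3, 5, 7, 9, 11, 13, 19}


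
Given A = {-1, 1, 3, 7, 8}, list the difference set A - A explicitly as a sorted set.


A - A = {a - a' : a, a' ∈ A}.
Compute a - a' for each ordered pair (a, a'):
a = -1: -1--1=0, -1-1=-2, -1-3=-4, -1-7=-8, -1-8=-9
a = 1: 1--1=2, 1-1=0, 1-3=-2, 1-7=-6, 1-8=-7
a = 3: 3--1=4, 3-1=2, 3-3=0, 3-7=-4, 3-8=-5
a = 7: 7--1=8, 7-1=6, 7-3=4, 7-7=0, 7-8=-1
a = 8: 8--1=9, 8-1=7, 8-3=5, 8-7=1, 8-8=0
Collecting distinct values (and noting 0 appears from a-a):
A - A = {-9, -8, -7, -6, -5, -4, -2, -1, 0, 1, 2, 4, 5, 6, 7, 8, 9}
|A - A| = 17

A - A = {-9, -8, -7, -6, -5, -4, -2, -1, 0, 1, 2, 4, 5, 6, 7, 8, 9}


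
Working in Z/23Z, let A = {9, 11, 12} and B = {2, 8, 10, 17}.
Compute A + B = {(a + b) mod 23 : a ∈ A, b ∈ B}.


Work in Z/23Z: reduce every sum a + b modulo 23.
Enumerate all 12 pairs:
a = 9: 9+2=11, 9+8=17, 9+10=19, 9+17=3
a = 11: 11+2=13, 11+8=19, 11+10=21, 11+17=5
a = 12: 12+2=14, 12+8=20, 12+10=22, 12+17=6
Distinct residues collected: {3, 5, 6, 11, 13, 14, 17, 19, 20, 21, 22}
|A + B| = 11 (out of 23 total residues).

A + B = {3, 5, 6, 11, 13, 14, 17, 19, 20, 21, 22}


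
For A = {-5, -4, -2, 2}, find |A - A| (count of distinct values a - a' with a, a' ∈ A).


A - A = {a - a' : a, a' ∈ A}; |A| = 4.
Bounds: 2|A|-1 ≤ |A - A| ≤ |A|² - |A| + 1, i.e. 7 ≤ |A - A| ≤ 13.
Note: 0 ∈ A - A always (from a - a). The set is symmetric: if d ∈ A - A then -d ∈ A - A.
Enumerate nonzero differences d = a - a' with a > a' (then include -d):
Positive differences: {1, 2, 3, 4, 6, 7}
Full difference set: {0} ∪ (positive diffs) ∪ (negative diffs).
|A - A| = 1 + 2·6 = 13 (matches direct enumeration: 13).

|A - A| = 13


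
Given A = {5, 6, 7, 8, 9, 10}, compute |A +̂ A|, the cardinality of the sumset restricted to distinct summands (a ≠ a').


Restricted sumset: A +̂ A = {a + a' : a ∈ A, a' ∈ A, a ≠ a'}.
Equivalently, take A + A and drop any sum 2a that is achievable ONLY as a + a for a ∈ A (i.e. sums representable only with equal summands).
Enumerate pairs (a, a') with a < a' (symmetric, so each unordered pair gives one sum; this covers all a ≠ a'):
  5 + 6 = 11
  5 + 7 = 12
  5 + 8 = 13
  5 + 9 = 14
  5 + 10 = 15
  6 + 7 = 13
  6 + 8 = 14
  6 + 9 = 15
  6 + 10 = 16
  7 + 8 = 15
  7 + 9 = 16
  7 + 10 = 17
  8 + 9 = 17
  8 + 10 = 18
  9 + 10 = 19
Collected distinct sums: {11, 12, 13, 14, 15, 16, 17, 18, 19}
|A +̂ A| = 9
(Reference bound: |A +̂ A| ≥ 2|A| - 3 for |A| ≥ 2, with |A| = 6 giving ≥ 9.)

|A +̂ A| = 9


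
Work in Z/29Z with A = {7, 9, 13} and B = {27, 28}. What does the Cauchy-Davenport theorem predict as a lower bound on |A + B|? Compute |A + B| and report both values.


Cauchy-Davenport: |A + B| ≥ min(p, |A| + |B| - 1) for A, B nonempty in Z/pZ.
|A| = 3, |B| = 2, p = 29.
CD lower bound = min(29, 3 + 2 - 1) = min(29, 4) = 4.
Compute A + B mod 29 directly:
a = 7: 7+27=5, 7+28=6
a = 9: 9+27=7, 9+28=8
a = 13: 13+27=11, 13+28=12
A + B = {5, 6, 7, 8, 11, 12}, so |A + B| = 6.
Verify: 6 ≥ 4? Yes ✓.

CD lower bound = 4, actual |A + B| = 6.


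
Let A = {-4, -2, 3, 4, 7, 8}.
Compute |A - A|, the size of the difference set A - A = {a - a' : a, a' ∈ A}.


A - A = {a - a' : a, a' ∈ A}; |A| = 6.
Bounds: 2|A|-1 ≤ |A - A| ≤ |A|² - |A| + 1, i.e. 11 ≤ |A - A| ≤ 31.
Note: 0 ∈ A - A always (from a - a). The set is symmetric: if d ∈ A - A then -d ∈ A - A.
Enumerate nonzero differences d = a - a' with a > a' (then include -d):
Positive differences: {1, 2, 3, 4, 5, 6, 7, 8, 9, 10, 11, 12}
Full difference set: {0} ∪ (positive diffs) ∪ (negative diffs).
|A - A| = 1 + 2·12 = 25 (matches direct enumeration: 25).

|A - A| = 25


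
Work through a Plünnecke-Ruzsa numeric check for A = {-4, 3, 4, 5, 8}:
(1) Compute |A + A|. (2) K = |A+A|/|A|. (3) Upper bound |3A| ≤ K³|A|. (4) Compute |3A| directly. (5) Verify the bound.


|A| = 5.
Step 1: Compute A + A by enumerating all 25 pairs.
A + A = {-8, -1, 0, 1, 4, 6, 7, 8, 9, 10, 11, 12, 13, 16}, so |A + A| = 14.
Step 2: Doubling constant K = |A + A|/|A| = 14/5 = 14/5 ≈ 2.8000.
Step 3: Plünnecke-Ruzsa gives |3A| ≤ K³·|A| = (2.8000)³ · 5 ≈ 109.7600.
Step 4: Compute 3A = A + A + A directly by enumerating all triples (a,b,c) ∈ A³; |3A| = 26.
Step 5: Check 26 ≤ 109.7600? Yes ✓.

K = 14/5, Plünnecke-Ruzsa bound K³|A| ≈ 109.7600, |3A| = 26, inequality holds.


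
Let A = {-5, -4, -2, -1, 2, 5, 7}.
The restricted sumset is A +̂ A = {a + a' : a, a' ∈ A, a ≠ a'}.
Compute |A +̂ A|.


Restricted sumset: A +̂ A = {a + a' : a ∈ A, a' ∈ A, a ≠ a'}.
Equivalently, take A + A and drop any sum 2a that is achievable ONLY as a + a for a ∈ A (i.e. sums representable only with equal summands).
Enumerate pairs (a, a') with a < a' (symmetric, so each unordered pair gives one sum; this covers all a ≠ a'):
  -5 + -4 = -9
  -5 + -2 = -7
  -5 + -1 = -6
  -5 + 2 = -3
  -5 + 5 = 0
  -5 + 7 = 2
  -4 + -2 = -6
  -4 + -1 = -5
  -4 + 2 = -2
  -4 + 5 = 1
  -4 + 7 = 3
  -2 + -1 = -3
  -2 + 2 = 0
  -2 + 5 = 3
  -2 + 7 = 5
  -1 + 2 = 1
  -1 + 5 = 4
  -1 + 7 = 6
  2 + 5 = 7
  2 + 7 = 9
  5 + 7 = 12
Collected distinct sums: {-9, -7, -6, -5, -3, -2, 0, 1, 2, 3, 4, 5, 6, 7, 9, 12}
|A +̂ A| = 16
(Reference bound: |A +̂ A| ≥ 2|A| - 3 for |A| ≥ 2, with |A| = 7 giving ≥ 11.)

|A +̂ A| = 16


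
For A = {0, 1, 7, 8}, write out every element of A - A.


A - A = {a - a' : a, a' ∈ A}.
Compute a - a' for each ordered pair (a, a'):
a = 0: 0-0=0, 0-1=-1, 0-7=-7, 0-8=-8
a = 1: 1-0=1, 1-1=0, 1-7=-6, 1-8=-7
a = 7: 7-0=7, 7-1=6, 7-7=0, 7-8=-1
a = 8: 8-0=8, 8-1=7, 8-7=1, 8-8=0
Collecting distinct values (and noting 0 appears from a-a):
A - A = {-8, -7, -6, -1, 0, 1, 6, 7, 8}
|A - A| = 9

A - A = {-8, -7, -6, -1, 0, 1, 6, 7, 8}


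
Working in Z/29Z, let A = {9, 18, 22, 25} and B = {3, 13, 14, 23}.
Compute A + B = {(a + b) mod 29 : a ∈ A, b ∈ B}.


Work in Z/29Z: reduce every sum a + b modulo 29.
Enumerate all 16 pairs:
a = 9: 9+3=12, 9+13=22, 9+14=23, 9+23=3
a = 18: 18+3=21, 18+13=2, 18+14=3, 18+23=12
a = 22: 22+3=25, 22+13=6, 22+14=7, 22+23=16
a = 25: 25+3=28, 25+13=9, 25+14=10, 25+23=19
Distinct residues collected: {2, 3, 6, 7, 9, 10, 12, 16, 19, 21, 22, 23, 25, 28}
|A + B| = 14 (out of 29 total residues).

A + B = {2, 3, 6, 7, 9, 10, 12, 16, 19, 21, 22, 23, 25, 28}


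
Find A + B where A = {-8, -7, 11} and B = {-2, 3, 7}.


A + B = {a + b : a ∈ A, b ∈ B}.
Enumerate all |A|·|B| = 3·3 = 9 pairs (a, b) and collect distinct sums.
a = -8: -8+-2=-10, -8+3=-5, -8+7=-1
a = -7: -7+-2=-9, -7+3=-4, -7+7=0
a = 11: 11+-2=9, 11+3=14, 11+7=18
Collecting distinct sums: A + B = {-10, -9, -5, -4, -1, 0, 9, 14, 18}
|A + B| = 9

A + B = {-10, -9, -5, -4, -1, 0, 9, 14, 18}


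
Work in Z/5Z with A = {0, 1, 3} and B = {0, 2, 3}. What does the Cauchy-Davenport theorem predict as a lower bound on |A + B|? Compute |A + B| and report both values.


Cauchy-Davenport: |A + B| ≥ min(p, |A| + |B| - 1) for A, B nonempty in Z/pZ.
|A| = 3, |B| = 3, p = 5.
CD lower bound = min(5, 3 + 3 - 1) = min(5, 5) = 5.
Compute A + B mod 5 directly:
a = 0: 0+0=0, 0+2=2, 0+3=3
a = 1: 1+0=1, 1+2=3, 1+3=4
a = 3: 3+0=3, 3+2=0, 3+3=1
A + B = {0, 1, 2, 3, 4}, so |A + B| = 5.
Verify: 5 ≥ 5? Yes ✓.

CD lower bound = 5, actual |A + B| = 5.


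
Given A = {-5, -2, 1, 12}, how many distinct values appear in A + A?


A + A = {a + a' : a, a' ∈ A}; |A| = 4.
General bounds: 2|A| - 1 ≤ |A + A| ≤ |A|(|A|+1)/2, i.e. 7 ≤ |A + A| ≤ 10.
Lower bound 2|A|-1 is attained iff A is an arithmetic progression.
Enumerate sums a + a' for a ≤ a' (symmetric, so this suffices):
a = -5: -5+-5=-10, -5+-2=-7, -5+1=-4, -5+12=7
a = -2: -2+-2=-4, -2+1=-1, -2+12=10
a = 1: 1+1=2, 1+12=13
a = 12: 12+12=24
Distinct sums: {-10, -7, -4, -1, 2, 7, 10, 13, 24}
|A + A| = 9

|A + A| = 9


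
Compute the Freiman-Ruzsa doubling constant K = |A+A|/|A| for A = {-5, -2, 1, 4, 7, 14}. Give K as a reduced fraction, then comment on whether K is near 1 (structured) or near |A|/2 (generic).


|A| = 6.
Compute A + A by enumerating all 36 pairs.
A + A = {-10, -7, -4, -1, 2, 5, 8, 9, 11, 12, 14, 15, 18, 21, 28}, so |A + A| = 15.
K = |A + A| / |A| = 15/6 = 5/2 ≈ 2.5000.
Reference: AP of size 6 gives K = 11/6 ≈ 1.8333; a fully generic set of size 6 gives K ≈ 3.5000.

|A| = 6, |A + A| = 15, K = 15/6 = 5/2.


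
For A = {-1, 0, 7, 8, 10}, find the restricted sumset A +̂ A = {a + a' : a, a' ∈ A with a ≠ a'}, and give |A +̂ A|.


Restricted sumset: A +̂ A = {a + a' : a ∈ A, a' ∈ A, a ≠ a'}.
Equivalently, take A + A and drop any sum 2a that is achievable ONLY as a + a for a ∈ A (i.e. sums representable only with equal summands).
Enumerate pairs (a, a') with a < a' (symmetric, so each unordered pair gives one sum; this covers all a ≠ a'):
  -1 + 0 = -1
  -1 + 7 = 6
  -1 + 8 = 7
  -1 + 10 = 9
  0 + 7 = 7
  0 + 8 = 8
  0 + 10 = 10
  7 + 8 = 15
  7 + 10 = 17
  8 + 10 = 18
Collected distinct sums: {-1, 6, 7, 8, 9, 10, 15, 17, 18}
|A +̂ A| = 9
(Reference bound: |A +̂ A| ≥ 2|A| - 3 for |A| ≥ 2, with |A| = 5 giving ≥ 7.)

|A +̂ A| = 9


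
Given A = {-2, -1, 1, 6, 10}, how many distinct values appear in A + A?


A + A = {a + a' : a, a' ∈ A}; |A| = 5.
General bounds: 2|A| - 1 ≤ |A + A| ≤ |A|(|A|+1)/2, i.e. 9 ≤ |A + A| ≤ 15.
Lower bound 2|A|-1 is attained iff A is an arithmetic progression.
Enumerate sums a + a' for a ≤ a' (symmetric, so this suffices):
a = -2: -2+-2=-4, -2+-1=-3, -2+1=-1, -2+6=4, -2+10=8
a = -1: -1+-1=-2, -1+1=0, -1+6=5, -1+10=9
a = 1: 1+1=2, 1+6=7, 1+10=11
a = 6: 6+6=12, 6+10=16
a = 10: 10+10=20
Distinct sums: {-4, -3, -2, -1, 0, 2, 4, 5, 7, 8, 9, 11, 12, 16, 20}
|A + A| = 15

|A + A| = 15


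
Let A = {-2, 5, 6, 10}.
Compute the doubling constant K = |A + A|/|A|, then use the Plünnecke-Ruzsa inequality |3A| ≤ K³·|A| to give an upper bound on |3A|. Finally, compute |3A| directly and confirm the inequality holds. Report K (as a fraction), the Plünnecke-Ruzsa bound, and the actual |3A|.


|A| = 4.
Step 1: Compute A + A by enumerating all 16 pairs.
A + A = {-4, 3, 4, 8, 10, 11, 12, 15, 16, 20}, so |A + A| = 10.
Step 2: Doubling constant K = |A + A|/|A| = 10/4 = 10/4 ≈ 2.5000.
Step 3: Plünnecke-Ruzsa gives |3A| ≤ K³·|A| = (2.5000)³ · 4 ≈ 62.5000.
Step 4: Compute 3A = A + A + A directly by enumerating all triples (a,b,c) ∈ A³; |3A| = 19.
Step 5: Check 19 ≤ 62.5000? Yes ✓.

K = 10/4, Plünnecke-Ruzsa bound K³|A| ≈ 62.5000, |3A| = 19, inequality holds.


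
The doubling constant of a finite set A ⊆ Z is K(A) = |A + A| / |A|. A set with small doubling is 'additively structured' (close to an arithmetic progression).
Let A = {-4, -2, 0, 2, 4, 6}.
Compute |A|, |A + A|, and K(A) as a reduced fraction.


|A| = 6.
Compute A + A by enumerating all 36 pairs.
A + A = {-8, -6, -4, -2, 0, 2, 4, 6, 8, 10, 12}, so |A + A| = 11.
K = |A + A| / |A| = 11/6 (already in lowest terms) ≈ 1.8333.
Reference: AP of size 6 gives K = 11/6 ≈ 1.8333; a fully generic set of size 6 gives K ≈ 3.5000.

|A| = 6, |A + A| = 11, K = 11/6.


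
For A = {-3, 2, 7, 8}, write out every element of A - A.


A - A = {a - a' : a, a' ∈ A}.
Compute a - a' for each ordered pair (a, a'):
a = -3: -3--3=0, -3-2=-5, -3-7=-10, -3-8=-11
a = 2: 2--3=5, 2-2=0, 2-7=-5, 2-8=-6
a = 7: 7--3=10, 7-2=5, 7-7=0, 7-8=-1
a = 8: 8--3=11, 8-2=6, 8-7=1, 8-8=0
Collecting distinct values (and noting 0 appears from a-a):
A - A = {-11, -10, -6, -5, -1, 0, 1, 5, 6, 10, 11}
|A - A| = 11

A - A = {-11, -10, -6, -5, -1, 0, 1, 5, 6, 10, 11}


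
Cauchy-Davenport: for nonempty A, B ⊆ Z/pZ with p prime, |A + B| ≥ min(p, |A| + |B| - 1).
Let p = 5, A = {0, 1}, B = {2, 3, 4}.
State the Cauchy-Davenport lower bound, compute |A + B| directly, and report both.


Cauchy-Davenport: |A + B| ≥ min(p, |A| + |B| - 1) for A, B nonempty in Z/pZ.
|A| = 2, |B| = 3, p = 5.
CD lower bound = min(5, 2 + 3 - 1) = min(5, 4) = 4.
Compute A + B mod 5 directly:
a = 0: 0+2=2, 0+3=3, 0+4=4
a = 1: 1+2=3, 1+3=4, 1+4=0
A + B = {0, 2, 3, 4}, so |A + B| = 4.
Verify: 4 ≥ 4? Yes ✓.

CD lower bound = 4, actual |A + B| = 4.


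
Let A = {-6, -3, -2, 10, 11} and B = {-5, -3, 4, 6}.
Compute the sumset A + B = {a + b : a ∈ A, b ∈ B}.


A + B = {a + b : a ∈ A, b ∈ B}.
Enumerate all |A|·|B| = 5·4 = 20 pairs (a, b) and collect distinct sums.
a = -6: -6+-5=-11, -6+-3=-9, -6+4=-2, -6+6=0
a = -3: -3+-5=-8, -3+-3=-6, -3+4=1, -3+6=3
a = -2: -2+-5=-7, -2+-3=-5, -2+4=2, -2+6=4
a = 10: 10+-5=5, 10+-3=7, 10+4=14, 10+6=16
a = 11: 11+-5=6, 11+-3=8, 11+4=15, 11+6=17
Collecting distinct sums: A + B = {-11, -9, -8, -7, -6, -5, -2, 0, 1, 2, 3, 4, 5, 6, 7, 8, 14, 15, 16, 17}
|A + B| = 20

A + B = {-11, -9, -8, -7, -6, -5, -2, 0, 1, 2, 3, 4, 5, 6, 7, 8, 14, 15, 16, 17}


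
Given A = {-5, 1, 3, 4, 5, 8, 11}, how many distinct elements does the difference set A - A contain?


A - A = {a - a' : a, a' ∈ A}; |A| = 7.
Bounds: 2|A|-1 ≤ |A - A| ≤ |A|² - |A| + 1, i.e. 13 ≤ |A - A| ≤ 43.
Note: 0 ∈ A - A always (from a - a). The set is symmetric: if d ∈ A - A then -d ∈ A - A.
Enumerate nonzero differences d = a - a' with a > a' (then include -d):
Positive differences: {1, 2, 3, 4, 5, 6, 7, 8, 9, 10, 13, 16}
Full difference set: {0} ∪ (positive diffs) ∪ (negative diffs).
|A - A| = 1 + 2·12 = 25 (matches direct enumeration: 25).

|A - A| = 25


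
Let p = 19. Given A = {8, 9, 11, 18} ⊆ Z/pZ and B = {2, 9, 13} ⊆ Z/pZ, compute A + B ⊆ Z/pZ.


Work in Z/19Z: reduce every sum a + b modulo 19.
Enumerate all 12 pairs:
a = 8: 8+2=10, 8+9=17, 8+13=2
a = 9: 9+2=11, 9+9=18, 9+13=3
a = 11: 11+2=13, 11+9=1, 11+13=5
a = 18: 18+2=1, 18+9=8, 18+13=12
Distinct residues collected: {1, 2, 3, 5, 8, 10, 11, 12, 13, 17, 18}
|A + B| = 11 (out of 19 total residues).

A + B = {1, 2, 3, 5, 8, 10, 11, 12, 13, 17, 18}


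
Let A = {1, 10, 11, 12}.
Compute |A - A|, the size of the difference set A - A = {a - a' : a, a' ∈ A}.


A - A = {a - a' : a, a' ∈ A}; |A| = 4.
Bounds: 2|A|-1 ≤ |A - A| ≤ |A|² - |A| + 1, i.e. 7 ≤ |A - A| ≤ 13.
Note: 0 ∈ A - A always (from a - a). The set is symmetric: if d ∈ A - A then -d ∈ A - A.
Enumerate nonzero differences d = a - a' with a > a' (then include -d):
Positive differences: {1, 2, 9, 10, 11}
Full difference set: {0} ∪ (positive diffs) ∪ (negative diffs).
|A - A| = 1 + 2·5 = 11 (matches direct enumeration: 11).

|A - A| = 11


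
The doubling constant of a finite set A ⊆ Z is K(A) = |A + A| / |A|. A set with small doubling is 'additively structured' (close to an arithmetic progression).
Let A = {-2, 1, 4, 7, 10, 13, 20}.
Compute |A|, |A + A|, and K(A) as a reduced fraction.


|A| = 7.
Compute A + A by enumerating all 49 pairs.
A + A = {-4, -1, 2, 5, 8, 11, 14, 17, 18, 20, 21, 23, 24, 26, 27, 30, 33, 40}, so |A + A| = 18.
K = |A + A| / |A| = 18/7 (already in lowest terms) ≈ 2.5714.
Reference: AP of size 7 gives K = 13/7 ≈ 1.8571; a fully generic set of size 7 gives K ≈ 4.0000.

|A| = 7, |A + A| = 18, K = 18/7.


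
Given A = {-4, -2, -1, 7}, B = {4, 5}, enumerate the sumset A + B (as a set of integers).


A + B = {a + b : a ∈ A, b ∈ B}.
Enumerate all |A|·|B| = 4·2 = 8 pairs (a, b) and collect distinct sums.
a = -4: -4+4=0, -4+5=1
a = -2: -2+4=2, -2+5=3
a = -1: -1+4=3, -1+5=4
a = 7: 7+4=11, 7+5=12
Collecting distinct sums: A + B = {0, 1, 2, 3, 4, 11, 12}
|A + B| = 7

A + B = {0, 1, 2, 3, 4, 11, 12}


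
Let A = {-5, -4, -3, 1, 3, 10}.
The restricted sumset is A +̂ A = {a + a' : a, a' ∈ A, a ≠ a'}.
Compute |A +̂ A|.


Restricted sumset: A +̂ A = {a + a' : a ∈ A, a' ∈ A, a ≠ a'}.
Equivalently, take A + A and drop any sum 2a that is achievable ONLY as a + a for a ∈ A (i.e. sums representable only with equal summands).
Enumerate pairs (a, a') with a < a' (symmetric, so each unordered pair gives one sum; this covers all a ≠ a'):
  -5 + -4 = -9
  -5 + -3 = -8
  -5 + 1 = -4
  -5 + 3 = -2
  -5 + 10 = 5
  -4 + -3 = -7
  -4 + 1 = -3
  -4 + 3 = -1
  -4 + 10 = 6
  -3 + 1 = -2
  -3 + 3 = 0
  -3 + 10 = 7
  1 + 3 = 4
  1 + 10 = 11
  3 + 10 = 13
Collected distinct sums: {-9, -8, -7, -4, -3, -2, -1, 0, 4, 5, 6, 7, 11, 13}
|A +̂ A| = 14
(Reference bound: |A +̂ A| ≥ 2|A| - 3 for |A| ≥ 2, with |A| = 6 giving ≥ 9.)

|A +̂ A| = 14


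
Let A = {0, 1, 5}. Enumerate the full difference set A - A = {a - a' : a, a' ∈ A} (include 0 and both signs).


A - A = {a - a' : a, a' ∈ A}.
Compute a - a' for each ordered pair (a, a'):
a = 0: 0-0=0, 0-1=-1, 0-5=-5
a = 1: 1-0=1, 1-1=0, 1-5=-4
a = 5: 5-0=5, 5-1=4, 5-5=0
Collecting distinct values (and noting 0 appears from a-a):
A - A = {-5, -4, -1, 0, 1, 4, 5}
|A - A| = 7

A - A = {-5, -4, -1, 0, 1, 4, 5}


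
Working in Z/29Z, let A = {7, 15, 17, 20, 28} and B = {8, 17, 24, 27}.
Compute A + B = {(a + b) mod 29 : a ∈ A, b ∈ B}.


Work in Z/29Z: reduce every sum a + b modulo 29.
Enumerate all 20 pairs:
a = 7: 7+8=15, 7+17=24, 7+24=2, 7+27=5
a = 15: 15+8=23, 15+17=3, 15+24=10, 15+27=13
a = 17: 17+8=25, 17+17=5, 17+24=12, 17+27=15
a = 20: 20+8=28, 20+17=8, 20+24=15, 20+27=18
a = 28: 28+8=7, 28+17=16, 28+24=23, 28+27=26
Distinct residues collected: {2, 3, 5, 7, 8, 10, 12, 13, 15, 16, 18, 23, 24, 25, 26, 28}
|A + B| = 16 (out of 29 total residues).

A + B = {2, 3, 5, 7, 8, 10, 12, 13, 15, 16, 18, 23, 24, 25, 26, 28}


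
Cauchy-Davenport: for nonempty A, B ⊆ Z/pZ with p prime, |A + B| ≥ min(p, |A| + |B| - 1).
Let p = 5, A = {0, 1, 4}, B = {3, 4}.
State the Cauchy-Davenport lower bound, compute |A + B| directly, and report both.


Cauchy-Davenport: |A + B| ≥ min(p, |A| + |B| - 1) for A, B nonempty in Z/pZ.
|A| = 3, |B| = 2, p = 5.
CD lower bound = min(5, 3 + 2 - 1) = min(5, 4) = 4.
Compute A + B mod 5 directly:
a = 0: 0+3=3, 0+4=4
a = 1: 1+3=4, 1+4=0
a = 4: 4+3=2, 4+4=3
A + B = {0, 2, 3, 4}, so |A + B| = 4.
Verify: 4 ≥ 4? Yes ✓.

CD lower bound = 4, actual |A + B| = 4.


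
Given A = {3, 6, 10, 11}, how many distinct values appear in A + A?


A + A = {a + a' : a, a' ∈ A}; |A| = 4.
General bounds: 2|A| - 1 ≤ |A + A| ≤ |A|(|A|+1)/2, i.e. 7 ≤ |A + A| ≤ 10.
Lower bound 2|A|-1 is attained iff A is an arithmetic progression.
Enumerate sums a + a' for a ≤ a' (symmetric, so this suffices):
a = 3: 3+3=6, 3+6=9, 3+10=13, 3+11=14
a = 6: 6+6=12, 6+10=16, 6+11=17
a = 10: 10+10=20, 10+11=21
a = 11: 11+11=22
Distinct sums: {6, 9, 12, 13, 14, 16, 17, 20, 21, 22}
|A + A| = 10

|A + A| = 10


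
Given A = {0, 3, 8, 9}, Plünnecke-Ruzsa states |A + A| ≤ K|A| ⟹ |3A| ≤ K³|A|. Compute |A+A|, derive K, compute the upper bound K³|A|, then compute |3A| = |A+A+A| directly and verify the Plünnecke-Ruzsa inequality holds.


|A| = 4.
Step 1: Compute A + A by enumerating all 16 pairs.
A + A = {0, 3, 6, 8, 9, 11, 12, 16, 17, 18}, so |A + A| = 10.
Step 2: Doubling constant K = |A + A|/|A| = 10/4 = 10/4 ≈ 2.5000.
Step 3: Plünnecke-Ruzsa gives |3A| ≤ K³·|A| = (2.5000)³ · 4 ≈ 62.5000.
Step 4: Compute 3A = A + A + A directly by enumerating all triples (a,b,c) ∈ A³; |3A| = 19.
Step 5: Check 19 ≤ 62.5000? Yes ✓.

K = 10/4, Plünnecke-Ruzsa bound K³|A| ≈ 62.5000, |3A| = 19, inequality holds.


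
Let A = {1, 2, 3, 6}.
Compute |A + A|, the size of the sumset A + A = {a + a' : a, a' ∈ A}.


A + A = {a + a' : a, a' ∈ A}; |A| = 4.
General bounds: 2|A| - 1 ≤ |A + A| ≤ |A|(|A|+1)/2, i.e. 7 ≤ |A + A| ≤ 10.
Lower bound 2|A|-1 is attained iff A is an arithmetic progression.
Enumerate sums a + a' for a ≤ a' (symmetric, so this suffices):
a = 1: 1+1=2, 1+2=3, 1+3=4, 1+6=7
a = 2: 2+2=4, 2+3=5, 2+6=8
a = 3: 3+3=6, 3+6=9
a = 6: 6+6=12
Distinct sums: {2, 3, 4, 5, 6, 7, 8, 9, 12}
|A + A| = 9

|A + A| = 9


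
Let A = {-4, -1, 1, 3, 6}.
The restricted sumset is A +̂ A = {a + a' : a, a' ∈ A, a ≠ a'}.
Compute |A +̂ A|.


Restricted sumset: A +̂ A = {a + a' : a ∈ A, a' ∈ A, a ≠ a'}.
Equivalently, take A + A and drop any sum 2a that is achievable ONLY as a + a for a ∈ A (i.e. sums representable only with equal summands).
Enumerate pairs (a, a') with a < a' (symmetric, so each unordered pair gives one sum; this covers all a ≠ a'):
  -4 + -1 = -5
  -4 + 1 = -3
  -4 + 3 = -1
  -4 + 6 = 2
  -1 + 1 = 0
  -1 + 3 = 2
  -1 + 6 = 5
  1 + 3 = 4
  1 + 6 = 7
  3 + 6 = 9
Collected distinct sums: {-5, -3, -1, 0, 2, 4, 5, 7, 9}
|A +̂ A| = 9
(Reference bound: |A +̂ A| ≥ 2|A| - 3 for |A| ≥ 2, with |A| = 5 giving ≥ 7.)

|A +̂ A| = 9


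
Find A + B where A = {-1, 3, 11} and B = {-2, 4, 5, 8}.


A + B = {a + b : a ∈ A, b ∈ B}.
Enumerate all |A|·|B| = 3·4 = 12 pairs (a, b) and collect distinct sums.
a = -1: -1+-2=-3, -1+4=3, -1+5=4, -1+8=7
a = 3: 3+-2=1, 3+4=7, 3+5=8, 3+8=11
a = 11: 11+-2=9, 11+4=15, 11+5=16, 11+8=19
Collecting distinct sums: A + B = {-3, 1, 3, 4, 7, 8, 9, 11, 15, 16, 19}
|A + B| = 11

A + B = {-3, 1, 3, 4, 7, 8, 9, 11, 15, 16, 19}


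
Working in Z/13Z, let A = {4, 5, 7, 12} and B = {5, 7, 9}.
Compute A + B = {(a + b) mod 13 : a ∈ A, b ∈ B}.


Work in Z/13Z: reduce every sum a + b modulo 13.
Enumerate all 12 pairs:
a = 4: 4+5=9, 4+7=11, 4+9=0
a = 5: 5+5=10, 5+7=12, 5+9=1
a = 7: 7+5=12, 7+7=1, 7+9=3
a = 12: 12+5=4, 12+7=6, 12+9=8
Distinct residues collected: {0, 1, 3, 4, 6, 8, 9, 10, 11, 12}
|A + B| = 10 (out of 13 total residues).

A + B = {0, 1, 3, 4, 6, 8, 9, 10, 11, 12}


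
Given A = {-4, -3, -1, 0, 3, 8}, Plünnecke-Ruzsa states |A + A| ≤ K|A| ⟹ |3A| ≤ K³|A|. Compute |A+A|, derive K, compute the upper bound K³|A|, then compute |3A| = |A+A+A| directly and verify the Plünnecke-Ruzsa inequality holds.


|A| = 6.
Step 1: Compute A + A by enumerating all 36 pairs.
A + A = {-8, -7, -6, -5, -4, -3, -2, -1, 0, 2, 3, 4, 5, 6, 7, 8, 11, 16}, so |A + A| = 18.
Step 2: Doubling constant K = |A + A|/|A| = 18/6 = 18/6 ≈ 3.0000.
Step 3: Plünnecke-Ruzsa gives |3A| ≤ K³·|A| = (3.0000)³ · 6 ≈ 162.0000.
Step 4: Compute 3A = A + A + A directly by enumerating all triples (a,b,c) ∈ A³; |3A| = 31.
Step 5: Check 31 ≤ 162.0000? Yes ✓.

K = 18/6, Plünnecke-Ruzsa bound K³|A| ≈ 162.0000, |3A| = 31, inequality holds.


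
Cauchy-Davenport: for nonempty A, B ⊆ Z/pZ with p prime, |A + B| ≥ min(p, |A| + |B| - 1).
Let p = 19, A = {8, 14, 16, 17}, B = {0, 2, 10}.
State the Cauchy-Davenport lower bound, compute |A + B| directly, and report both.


Cauchy-Davenport: |A + B| ≥ min(p, |A| + |B| - 1) for A, B nonempty in Z/pZ.
|A| = 4, |B| = 3, p = 19.
CD lower bound = min(19, 4 + 3 - 1) = min(19, 6) = 6.
Compute A + B mod 19 directly:
a = 8: 8+0=8, 8+2=10, 8+10=18
a = 14: 14+0=14, 14+2=16, 14+10=5
a = 16: 16+0=16, 16+2=18, 16+10=7
a = 17: 17+0=17, 17+2=0, 17+10=8
A + B = {0, 5, 7, 8, 10, 14, 16, 17, 18}, so |A + B| = 9.
Verify: 9 ≥ 6? Yes ✓.

CD lower bound = 6, actual |A + B| = 9.


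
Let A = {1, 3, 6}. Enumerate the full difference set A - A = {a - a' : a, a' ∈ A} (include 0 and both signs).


A - A = {a - a' : a, a' ∈ A}.
Compute a - a' for each ordered pair (a, a'):
a = 1: 1-1=0, 1-3=-2, 1-6=-5
a = 3: 3-1=2, 3-3=0, 3-6=-3
a = 6: 6-1=5, 6-3=3, 6-6=0
Collecting distinct values (and noting 0 appears from a-a):
A - A = {-5, -3, -2, 0, 2, 3, 5}
|A - A| = 7

A - A = {-5, -3, -2, 0, 2, 3, 5}


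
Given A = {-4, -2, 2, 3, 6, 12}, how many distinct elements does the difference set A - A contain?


A - A = {a - a' : a, a' ∈ A}; |A| = 6.
Bounds: 2|A|-1 ≤ |A - A| ≤ |A|² - |A| + 1, i.e. 11 ≤ |A - A| ≤ 31.
Note: 0 ∈ A - A always (from a - a). The set is symmetric: if d ∈ A - A then -d ∈ A - A.
Enumerate nonzero differences d = a - a' with a > a' (then include -d):
Positive differences: {1, 2, 3, 4, 5, 6, 7, 8, 9, 10, 14, 16}
Full difference set: {0} ∪ (positive diffs) ∪ (negative diffs).
|A - A| = 1 + 2·12 = 25 (matches direct enumeration: 25).

|A - A| = 25


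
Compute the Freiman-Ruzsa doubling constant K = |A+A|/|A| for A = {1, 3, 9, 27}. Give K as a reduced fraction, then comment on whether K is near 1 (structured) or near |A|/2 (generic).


|A| = 4.
Compute A + A by enumerating all 16 pairs.
A + A = {2, 4, 6, 10, 12, 18, 28, 30, 36, 54}, so |A + A| = 10.
K = |A + A| / |A| = 10/4 = 5/2 ≈ 2.5000.
Reference: AP of size 4 gives K = 7/4 ≈ 1.7500; a fully generic set of size 4 gives K ≈ 2.5000.

|A| = 4, |A + A| = 10, K = 10/4 = 5/2.


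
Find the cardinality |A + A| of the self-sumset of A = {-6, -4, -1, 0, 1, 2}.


A + A = {a + a' : a, a' ∈ A}; |A| = 6.
General bounds: 2|A| - 1 ≤ |A + A| ≤ |A|(|A|+1)/2, i.e. 11 ≤ |A + A| ≤ 21.
Lower bound 2|A|-1 is attained iff A is an arithmetic progression.
Enumerate sums a + a' for a ≤ a' (symmetric, so this suffices):
a = -6: -6+-6=-12, -6+-4=-10, -6+-1=-7, -6+0=-6, -6+1=-5, -6+2=-4
a = -4: -4+-4=-8, -4+-1=-5, -4+0=-4, -4+1=-3, -4+2=-2
a = -1: -1+-1=-2, -1+0=-1, -1+1=0, -1+2=1
a = 0: 0+0=0, 0+1=1, 0+2=2
a = 1: 1+1=2, 1+2=3
a = 2: 2+2=4
Distinct sums: {-12, -10, -8, -7, -6, -5, -4, -3, -2, -1, 0, 1, 2, 3, 4}
|A + A| = 15

|A + A| = 15


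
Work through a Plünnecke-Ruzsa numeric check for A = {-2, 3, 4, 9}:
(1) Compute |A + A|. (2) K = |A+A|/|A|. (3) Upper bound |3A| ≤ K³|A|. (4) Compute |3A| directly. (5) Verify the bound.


|A| = 4.
Step 1: Compute A + A by enumerating all 16 pairs.
A + A = {-4, 1, 2, 6, 7, 8, 12, 13, 18}, so |A + A| = 9.
Step 2: Doubling constant K = |A + A|/|A| = 9/4 = 9/4 ≈ 2.2500.
Step 3: Plünnecke-Ruzsa gives |3A| ≤ K³·|A| = (2.2500)³ · 4 ≈ 45.5625.
Step 4: Compute 3A = A + A + A directly by enumerating all triples (a,b,c) ∈ A³; |3A| = 16.
Step 5: Check 16 ≤ 45.5625? Yes ✓.

K = 9/4, Plünnecke-Ruzsa bound K³|A| ≈ 45.5625, |3A| = 16, inequality holds.


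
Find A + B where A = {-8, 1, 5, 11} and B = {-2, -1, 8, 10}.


A + B = {a + b : a ∈ A, b ∈ B}.
Enumerate all |A|·|B| = 4·4 = 16 pairs (a, b) and collect distinct sums.
a = -8: -8+-2=-10, -8+-1=-9, -8+8=0, -8+10=2
a = 1: 1+-2=-1, 1+-1=0, 1+8=9, 1+10=11
a = 5: 5+-2=3, 5+-1=4, 5+8=13, 5+10=15
a = 11: 11+-2=9, 11+-1=10, 11+8=19, 11+10=21
Collecting distinct sums: A + B = {-10, -9, -1, 0, 2, 3, 4, 9, 10, 11, 13, 15, 19, 21}
|A + B| = 14

A + B = {-10, -9, -1, 0, 2, 3, 4, 9, 10, 11, 13, 15, 19, 21}


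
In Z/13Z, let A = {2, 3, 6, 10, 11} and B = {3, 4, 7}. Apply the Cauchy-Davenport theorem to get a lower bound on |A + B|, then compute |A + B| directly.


Cauchy-Davenport: |A + B| ≥ min(p, |A| + |B| - 1) for A, B nonempty in Z/pZ.
|A| = 5, |B| = 3, p = 13.
CD lower bound = min(13, 5 + 3 - 1) = min(13, 7) = 7.
Compute A + B mod 13 directly:
a = 2: 2+3=5, 2+4=6, 2+7=9
a = 3: 3+3=6, 3+4=7, 3+7=10
a = 6: 6+3=9, 6+4=10, 6+7=0
a = 10: 10+3=0, 10+4=1, 10+7=4
a = 11: 11+3=1, 11+4=2, 11+7=5
A + B = {0, 1, 2, 4, 5, 6, 7, 9, 10}, so |A + B| = 9.
Verify: 9 ≥ 7? Yes ✓.

CD lower bound = 7, actual |A + B| = 9.


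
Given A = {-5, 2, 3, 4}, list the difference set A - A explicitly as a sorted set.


A - A = {a - a' : a, a' ∈ A}.
Compute a - a' for each ordered pair (a, a'):
a = -5: -5--5=0, -5-2=-7, -5-3=-8, -5-4=-9
a = 2: 2--5=7, 2-2=0, 2-3=-1, 2-4=-2
a = 3: 3--5=8, 3-2=1, 3-3=0, 3-4=-1
a = 4: 4--5=9, 4-2=2, 4-3=1, 4-4=0
Collecting distinct values (and noting 0 appears from a-a):
A - A = {-9, -8, -7, -2, -1, 0, 1, 2, 7, 8, 9}
|A - A| = 11

A - A = {-9, -8, -7, -2, -1, 0, 1, 2, 7, 8, 9}


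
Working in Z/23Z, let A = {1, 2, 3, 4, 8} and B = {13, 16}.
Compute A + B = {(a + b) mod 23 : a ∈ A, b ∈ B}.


Work in Z/23Z: reduce every sum a + b modulo 23.
Enumerate all 10 pairs:
a = 1: 1+13=14, 1+16=17
a = 2: 2+13=15, 2+16=18
a = 3: 3+13=16, 3+16=19
a = 4: 4+13=17, 4+16=20
a = 8: 8+13=21, 8+16=1
Distinct residues collected: {1, 14, 15, 16, 17, 18, 19, 20, 21}
|A + B| = 9 (out of 23 total residues).

A + B = {1, 14, 15, 16, 17, 18, 19, 20, 21}


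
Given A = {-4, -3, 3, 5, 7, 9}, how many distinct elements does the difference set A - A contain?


A - A = {a - a' : a, a' ∈ A}; |A| = 6.
Bounds: 2|A|-1 ≤ |A - A| ≤ |A|² - |A| + 1, i.e. 11 ≤ |A - A| ≤ 31.
Note: 0 ∈ A - A always (from a - a). The set is symmetric: if d ∈ A - A then -d ∈ A - A.
Enumerate nonzero differences d = a - a' with a > a' (then include -d):
Positive differences: {1, 2, 4, 6, 7, 8, 9, 10, 11, 12, 13}
Full difference set: {0} ∪ (positive diffs) ∪ (negative diffs).
|A - A| = 1 + 2·11 = 23 (matches direct enumeration: 23).

|A - A| = 23


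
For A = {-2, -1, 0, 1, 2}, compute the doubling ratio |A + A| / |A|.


|A| = 5.
Compute A + A by enumerating all 25 pairs.
A + A = {-4, -3, -2, -1, 0, 1, 2, 3, 4}, so |A + A| = 9.
K = |A + A| / |A| = 9/5 (already in lowest terms) ≈ 1.8000.
Reference: AP of size 5 gives K = 9/5 ≈ 1.8000; a fully generic set of size 5 gives K ≈ 3.0000.

|A| = 5, |A + A| = 9, K = 9/5.


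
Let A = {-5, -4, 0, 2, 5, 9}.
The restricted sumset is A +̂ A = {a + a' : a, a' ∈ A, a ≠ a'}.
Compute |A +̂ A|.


Restricted sumset: A +̂ A = {a + a' : a ∈ A, a' ∈ A, a ≠ a'}.
Equivalently, take A + A and drop any sum 2a that is achievable ONLY as a + a for a ∈ A (i.e. sums representable only with equal summands).
Enumerate pairs (a, a') with a < a' (symmetric, so each unordered pair gives one sum; this covers all a ≠ a'):
  -5 + -4 = -9
  -5 + 0 = -5
  -5 + 2 = -3
  -5 + 5 = 0
  -5 + 9 = 4
  -4 + 0 = -4
  -4 + 2 = -2
  -4 + 5 = 1
  -4 + 9 = 5
  0 + 2 = 2
  0 + 5 = 5
  0 + 9 = 9
  2 + 5 = 7
  2 + 9 = 11
  5 + 9 = 14
Collected distinct sums: {-9, -5, -4, -3, -2, 0, 1, 2, 4, 5, 7, 9, 11, 14}
|A +̂ A| = 14
(Reference bound: |A +̂ A| ≥ 2|A| - 3 for |A| ≥ 2, with |A| = 6 giving ≥ 9.)

|A +̂ A| = 14


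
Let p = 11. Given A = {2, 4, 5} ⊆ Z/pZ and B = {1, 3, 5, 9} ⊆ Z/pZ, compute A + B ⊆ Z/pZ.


Work in Z/11Z: reduce every sum a + b modulo 11.
Enumerate all 12 pairs:
a = 2: 2+1=3, 2+3=5, 2+5=7, 2+9=0
a = 4: 4+1=5, 4+3=7, 4+5=9, 4+9=2
a = 5: 5+1=6, 5+3=8, 5+5=10, 5+9=3
Distinct residues collected: {0, 2, 3, 5, 6, 7, 8, 9, 10}
|A + B| = 9 (out of 11 total residues).

A + B = {0, 2, 3, 5, 6, 7, 8, 9, 10}


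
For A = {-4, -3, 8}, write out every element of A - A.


A - A = {a - a' : a, a' ∈ A}.
Compute a - a' for each ordered pair (a, a'):
a = -4: -4--4=0, -4--3=-1, -4-8=-12
a = -3: -3--4=1, -3--3=0, -3-8=-11
a = 8: 8--4=12, 8--3=11, 8-8=0
Collecting distinct values (and noting 0 appears from a-a):
A - A = {-12, -11, -1, 0, 1, 11, 12}
|A - A| = 7

A - A = {-12, -11, -1, 0, 1, 11, 12}


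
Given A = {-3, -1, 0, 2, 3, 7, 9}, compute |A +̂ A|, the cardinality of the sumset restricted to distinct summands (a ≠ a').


Restricted sumset: A +̂ A = {a + a' : a ∈ A, a' ∈ A, a ≠ a'}.
Equivalently, take A + A and drop any sum 2a that is achievable ONLY as a + a for a ∈ A (i.e. sums representable only with equal summands).
Enumerate pairs (a, a') with a < a' (symmetric, so each unordered pair gives one sum; this covers all a ≠ a'):
  -3 + -1 = -4
  -3 + 0 = -3
  -3 + 2 = -1
  -3 + 3 = 0
  -3 + 7 = 4
  -3 + 9 = 6
  -1 + 0 = -1
  -1 + 2 = 1
  -1 + 3 = 2
  -1 + 7 = 6
  -1 + 9 = 8
  0 + 2 = 2
  0 + 3 = 3
  0 + 7 = 7
  0 + 9 = 9
  2 + 3 = 5
  2 + 7 = 9
  2 + 9 = 11
  3 + 7 = 10
  3 + 9 = 12
  7 + 9 = 16
Collected distinct sums: {-4, -3, -1, 0, 1, 2, 3, 4, 5, 6, 7, 8, 9, 10, 11, 12, 16}
|A +̂ A| = 17
(Reference bound: |A +̂ A| ≥ 2|A| - 3 for |A| ≥ 2, with |A| = 7 giving ≥ 11.)

|A +̂ A| = 17


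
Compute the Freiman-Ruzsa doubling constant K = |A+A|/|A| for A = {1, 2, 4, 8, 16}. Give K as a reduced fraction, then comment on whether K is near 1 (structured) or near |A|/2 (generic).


|A| = 5.
Compute A + A by enumerating all 25 pairs.
A + A = {2, 3, 4, 5, 6, 8, 9, 10, 12, 16, 17, 18, 20, 24, 32}, so |A + A| = 15.
K = |A + A| / |A| = 15/5 = 3/1 ≈ 3.0000.
Reference: AP of size 5 gives K = 9/5 ≈ 1.8000; a fully generic set of size 5 gives K ≈ 3.0000.

|A| = 5, |A + A| = 15, K = 15/5 = 3/1.


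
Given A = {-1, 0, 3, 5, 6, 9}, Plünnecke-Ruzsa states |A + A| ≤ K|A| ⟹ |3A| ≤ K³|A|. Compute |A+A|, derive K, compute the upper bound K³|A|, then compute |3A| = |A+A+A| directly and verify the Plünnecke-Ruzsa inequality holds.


|A| = 6.
Step 1: Compute A + A by enumerating all 36 pairs.
A + A = {-2, -1, 0, 2, 3, 4, 5, 6, 8, 9, 10, 11, 12, 14, 15, 18}, so |A + A| = 16.
Step 2: Doubling constant K = |A + A|/|A| = 16/6 = 16/6 ≈ 2.6667.
Step 3: Plünnecke-Ruzsa gives |3A| ≤ K³·|A| = (2.6667)³ · 6 ≈ 113.7778.
Step 4: Compute 3A = A + A + A directly by enumerating all triples (a,b,c) ∈ A³; |3A| = 28.
Step 5: Check 28 ≤ 113.7778? Yes ✓.

K = 16/6, Plünnecke-Ruzsa bound K³|A| ≈ 113.7778, |3A| = 28, inequality holds.


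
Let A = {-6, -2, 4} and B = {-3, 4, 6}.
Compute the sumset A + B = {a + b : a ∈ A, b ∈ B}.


A + B = {a + b : a ∈ A, b ∈ B}.
Enumerate all |A|·|B| = 3·3 = 9 pairs (a, b) and collect distinct sums.
a = -6: -6+-3=-9, -6+4=-2, -6+6=0
a = -2: -2+-3=-5, -2+4=2, -2+6=4
a = 4: 4+-3=1, 4+4=8, 4+6=10
Collecting distinct sums: A + B = {-9, -5, -2, 0, 1, 2, 4, 8, 10}
|A + B| = 9

A + B = {-9, -5, -2, 0, 1, 2, 4, 8, 10}


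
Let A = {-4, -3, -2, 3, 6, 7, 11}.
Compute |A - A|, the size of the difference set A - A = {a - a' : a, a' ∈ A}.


A - A = {a - a' : a, a' ∈ A}; |A| = 7.
Bounds: 2|A|-1 ≤ |A - A| ≤ |A|² - |A| + 1, i.e. 13 ≤ |A - A| ≤ 43.
Note: 0 ∈ A - A always (from a - a). The set is symmetric: if d ∈ A - A then -d ∈ A - A.
Enumerate nonzero differences d = a - a' with a > a' (then include -d):
Positive differences: {1, 2, 3, 4, 5, 6, 7, 8, 9, 10, 11, 13, 14, 15}
Full difference set: {0} ∪ (positive diffs) ∪ (negative diffs).
|A - A| = 1 + 2·14 = 29 (matches direct enumeration: 29).

|A - A| = 29


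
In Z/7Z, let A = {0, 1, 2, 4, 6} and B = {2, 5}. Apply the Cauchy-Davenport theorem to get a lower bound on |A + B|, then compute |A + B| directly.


Cauchy-Davenport: |A + B| ≥ min(p, |A| + |B| - 1) for A, B nonempty in Z/pZ.
|A| = 5, |B| = 2, p = 7.
CD lower bound = min(7, 5 + 2 - 1) = min(7, 6) = 6.
Compute A + B mod 7 directly:
a = 0: 0+2=2, 0+5=5
a = 1: 1+2=3, 1+5=6
a = 2: 2+2=4, 2+5=0
a = 4: 4+2=6, 4+5=2
a = 6: 6+2=1, 6+5=4
A + B = {0, 1, 2, 3, 4, 5, 6}, so |A + B| = 7.
Verify: 7 ≥ 6? Yes ✓.

CD lower bound = 6, actual |A + B| = 7.


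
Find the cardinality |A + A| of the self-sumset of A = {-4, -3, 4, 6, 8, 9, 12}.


A + A = {a + a' : a, a' ∈ A}; |A| = 7.
General bounds: 2|A| - 1 ≤ |A + A| ≤ |A|(|A|+1)/2, i.e. 13 ≤ |A + A| ≤ 28.
Lower bound 2|A|-1 is attained iff A is an arithmetic progression.
Enumerate sums a + a' for a ≤ a' (symmetric, so this suffices):
a = -4: -4+-4=-8, -4+-3=-7, -4+4=0, -4+6=2, -4+8=4, -4+9=5, -4+12=8
a = -3: -3+-3=-6, -3+4=1, -3+6=3, -3+8=5, -3+9=6, -3+12=9
a = 4: 4+4=8, 4+6=10, 4+8=12, 4+9=13, 4+12=16
a = 6: 6+6=12, 6+8=14, 6+9=15, 6+12=18
a = 8: 8+8=16, 8+9=17, 8+12=20
a = 9: 9+9=18, 9+12=21
a = 12: 12+12=24
Distinct sums: {-8, -7, -6, 0, 1, 2, 3, 4, 5, 6, 8, 9, 10, 12, 13, 14, 15, 16, 17, 18, 20, 21, 24}
|A + A| = 23

|A + A| = 23


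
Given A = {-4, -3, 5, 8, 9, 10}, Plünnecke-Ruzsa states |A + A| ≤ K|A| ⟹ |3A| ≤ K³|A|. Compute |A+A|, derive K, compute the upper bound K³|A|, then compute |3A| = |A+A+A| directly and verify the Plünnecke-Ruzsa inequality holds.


|A| = 6.
Step 1: Compute A + A by enumerating all 36 pairs.
A + A = {-8, -7, -6, 1, 2, 4, 5, 6, 7, 10, 13, 14, 15, 16, 17, 18, 19, 20}, so |A + A| = 18.
Step 2: Doubling constant K = |A + A|/|A| = 18/6 = 18/6 ≈ 3.0000.
Step 3: Plünnecke-Ruzsa gives |3A| ≤ K³·|A| = (3.0000)³ · 6 ≈ 162.0000.
Step 4: Compute 3A = A + A + A directly by enumerating all triples (a,b,c) ∈ A³; |3A| = 36.
Step 5: Check 36 ≤ 162.0000? Yes ✓.

K = 18/6, Plünnecke-Ruzsa bound K³|A| ≈ 162.0000, |3A| = 36, inequality holds.


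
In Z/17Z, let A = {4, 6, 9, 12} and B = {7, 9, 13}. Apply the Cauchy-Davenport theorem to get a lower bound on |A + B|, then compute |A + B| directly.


Cauchy-Davenport: |A + B| ≥ min(p, |A| + |B| - 1) for A, B nonempty in Z/pZ.
|A| = 4, |B| = 3, p = 17.
CD lower bound = min(17, 4 + 3 - 1) = min(17, 6) = 6.
Compute A + B mod 17 directly:
a = 4: 4+7=11, 4+9=13, 4+13=0
a = 6: 6+7=13, 6+9=15, 6+13=2
a = 9: 9+7=16, 9+9=1, 9+13=5
a = 12: 12+7=2, 12+9=4, 12+13=8
A + B = {0, 1, 2, 4, 5, 8, 11, 13, 15, 16}, so |A + B| = 10.
Verify: 10 ≥ 6? Yes ✓.

CD lower bound = 6, actual |A + B| = 10.


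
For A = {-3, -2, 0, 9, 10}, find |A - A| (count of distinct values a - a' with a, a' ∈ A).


A - A = {a - a' : a, a' ∈ A}; |A| = 5.
Bounds: 2|A|-1 ≤ |A - A| ≤ |A|² - |A| + 1, i.e. 9 ≤ |A - A| ≤ 21.
Note: 0 ∈ A - A always (from a - a). The set is symmetric: if d ∈ A - A then -d ∈ A - A.
Enumerate nonzero differences d = a - a' with a > a' (then include -d):
Positive differences: {1, 2, 3, 9, 10, 11, 12, 13}
Full difference set: {0} ∪ (positive diffs) ∪ (negative diffs).
|A - A| = 1 + 2·8 = 17 (matches direct enumeration: 17).

|A - A| = 17


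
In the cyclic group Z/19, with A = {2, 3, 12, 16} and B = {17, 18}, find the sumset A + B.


Work in Z/19Z: reduce every sum a + b modulo 19.
Enumerate all 8 pairs:
a = 2: 2+17=0, 2+18=1
a = 3: 3+17=1, 3+18=2
a = 12: 12+17=10, 12+18=11
a = 16: 16+17=14, 16+18=15
Distinct residues collected: {0, 1, 2, 10, 11, 14, 15}
|A + B| = 7 (out of 19 total residues).

A + B = {0, 1, 2, 10, 11, 14, 15}


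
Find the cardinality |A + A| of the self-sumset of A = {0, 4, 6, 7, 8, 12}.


A + A = {a + a' : a, a' ∈ A}; |A| = 6.
General bounds: 2|A| - 1 ≤ |A + A| ≤ |A|(|A|+1)/2, i.e. 11 ≤ |A + A| ≤ 21.
Lower bound 2|A|-1 is attained iff A is an arithmetic progression.
Enumerate sums a + a' for a ≤ a' (symmetric, so this suffices):
a = 0: 0+0=0, 0+4=4, 0+6=6, 0+7=7, 0+8=8, 0+12=12
a = 4: 4+4=8, 4+6=10, 4+7=11, 4+8=12, 4+12=16
a = 6: 6+6=12, 6+7=13, 6+8=14, 6+12=18
a = 7: 7+7=14, 7+8=15, 7+12=19
a = 8: 8+8=16, 8+12=20
a = 12: 12+12=24
Distinct sums: {0, 4, 6, 7, 8, 10, 11, 12, 13, 14, 15, 16, 18, 19, 20, 24}
|A + A| = 16

|A + A| = 16


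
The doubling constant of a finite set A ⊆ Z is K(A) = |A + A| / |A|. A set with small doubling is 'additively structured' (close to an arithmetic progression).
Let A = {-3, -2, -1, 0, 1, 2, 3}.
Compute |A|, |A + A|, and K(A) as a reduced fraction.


|A| = 7.
Compute A + A by enumerating all 49 pairs.
A + A = {-6, -5, -4, -3, -2, -1, 0, 1, 2, 3, 4, 5, 6}, so |A + A| = 13.
K = |A + A| / |A| = 13/7 (already in lowest terms) ≈ 1.8571.
Reference: AP of size 7 gives K = 13/7 ≈ 1.8571; a fully generic set of size 7 gives K ≈ 4.0000.

|A| = 7, |A + A| = 13, K = 13/7.
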